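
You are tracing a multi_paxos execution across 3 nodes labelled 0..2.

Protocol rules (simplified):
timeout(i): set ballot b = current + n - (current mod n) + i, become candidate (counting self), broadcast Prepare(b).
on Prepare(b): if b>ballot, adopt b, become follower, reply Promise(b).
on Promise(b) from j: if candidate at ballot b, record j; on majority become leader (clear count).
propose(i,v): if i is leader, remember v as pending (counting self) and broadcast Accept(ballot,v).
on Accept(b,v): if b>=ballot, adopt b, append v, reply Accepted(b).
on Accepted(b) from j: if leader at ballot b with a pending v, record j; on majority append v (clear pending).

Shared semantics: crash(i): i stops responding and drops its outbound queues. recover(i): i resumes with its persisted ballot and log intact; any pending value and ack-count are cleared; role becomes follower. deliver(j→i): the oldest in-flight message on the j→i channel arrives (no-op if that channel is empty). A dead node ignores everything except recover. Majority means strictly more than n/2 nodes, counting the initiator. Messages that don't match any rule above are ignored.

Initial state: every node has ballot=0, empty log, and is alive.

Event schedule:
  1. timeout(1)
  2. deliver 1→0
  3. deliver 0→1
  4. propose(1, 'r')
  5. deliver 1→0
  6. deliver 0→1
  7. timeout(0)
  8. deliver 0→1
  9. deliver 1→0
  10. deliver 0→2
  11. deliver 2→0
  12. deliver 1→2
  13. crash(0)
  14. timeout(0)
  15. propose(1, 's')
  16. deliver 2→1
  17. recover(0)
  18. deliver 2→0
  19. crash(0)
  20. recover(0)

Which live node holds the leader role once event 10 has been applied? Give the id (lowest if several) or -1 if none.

e1 timeout(1): 1[cand,b=4,-]
e2 deliver 1→0: 0[foll,b=4,-]
e3 deliver 0→1: 1[lead,b=4,-]
e4 propose(1,'r'): ·
e5 deliver 1→0: 0[foll,b=4,r]
e6 deliver 0→1: 1[lead,b=4,r]
e7 timeout(0): 0[cand,b=6,r]
e8 deliver 0→1: 1[foll,b=6,r]
e9 deliver 1→0: 0[lead,b=6,r]
e10 deliver 0→2: 2[foll,b=6,-]

0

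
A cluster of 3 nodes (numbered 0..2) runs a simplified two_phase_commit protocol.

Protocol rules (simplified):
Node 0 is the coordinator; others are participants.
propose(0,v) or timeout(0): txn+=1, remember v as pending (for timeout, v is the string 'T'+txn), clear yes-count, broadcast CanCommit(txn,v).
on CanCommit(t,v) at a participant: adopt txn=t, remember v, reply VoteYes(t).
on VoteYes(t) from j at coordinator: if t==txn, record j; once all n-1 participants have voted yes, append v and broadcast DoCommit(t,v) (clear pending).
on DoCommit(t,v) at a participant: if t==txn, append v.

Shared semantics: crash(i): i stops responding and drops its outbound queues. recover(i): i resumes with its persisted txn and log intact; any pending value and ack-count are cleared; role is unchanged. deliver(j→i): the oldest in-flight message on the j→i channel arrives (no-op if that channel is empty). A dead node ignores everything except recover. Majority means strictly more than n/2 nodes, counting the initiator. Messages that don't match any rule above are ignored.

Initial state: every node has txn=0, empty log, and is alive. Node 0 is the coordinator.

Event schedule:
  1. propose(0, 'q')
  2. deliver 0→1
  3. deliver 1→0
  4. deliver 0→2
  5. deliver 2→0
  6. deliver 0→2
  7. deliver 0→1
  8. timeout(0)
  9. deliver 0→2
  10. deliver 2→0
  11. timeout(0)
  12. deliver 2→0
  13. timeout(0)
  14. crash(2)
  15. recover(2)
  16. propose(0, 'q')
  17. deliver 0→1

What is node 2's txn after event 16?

2

after 1 — propose(0,'q'): n0:coor/t1/[-]
after 2 — deliver 0→1: n1:part/t1/[-]
after 3 — deliver 1→0: ·
after 4 — deliver 0→2: n2:part/t1/[-]
after 5 — deliver 2→0: n0:coor/t1/[q]
after 6 — deliver 0→2: n2:part/t1/[q]
after 7 — deliver 0→1: n1:part/t1/[q]
after 8 — timeout(0): n0:coor/t2/[q]
after 9 — deliver 0→2: n2:part/t2/[q]
after 10 — deliver 2→0: ·
after 11 — timeout(0): n0:coor/t3/[q]
after 12 — deliver 2→0: ·
after 13 — timeout(0): n0:coor/t4/[q]
after 14 — crash(2): n2:✗part/t2/[q]
after 15 — recover(2): n2:part/t2/[q]
after 16 — propose(0,'q'): n0:coor/t5/[q]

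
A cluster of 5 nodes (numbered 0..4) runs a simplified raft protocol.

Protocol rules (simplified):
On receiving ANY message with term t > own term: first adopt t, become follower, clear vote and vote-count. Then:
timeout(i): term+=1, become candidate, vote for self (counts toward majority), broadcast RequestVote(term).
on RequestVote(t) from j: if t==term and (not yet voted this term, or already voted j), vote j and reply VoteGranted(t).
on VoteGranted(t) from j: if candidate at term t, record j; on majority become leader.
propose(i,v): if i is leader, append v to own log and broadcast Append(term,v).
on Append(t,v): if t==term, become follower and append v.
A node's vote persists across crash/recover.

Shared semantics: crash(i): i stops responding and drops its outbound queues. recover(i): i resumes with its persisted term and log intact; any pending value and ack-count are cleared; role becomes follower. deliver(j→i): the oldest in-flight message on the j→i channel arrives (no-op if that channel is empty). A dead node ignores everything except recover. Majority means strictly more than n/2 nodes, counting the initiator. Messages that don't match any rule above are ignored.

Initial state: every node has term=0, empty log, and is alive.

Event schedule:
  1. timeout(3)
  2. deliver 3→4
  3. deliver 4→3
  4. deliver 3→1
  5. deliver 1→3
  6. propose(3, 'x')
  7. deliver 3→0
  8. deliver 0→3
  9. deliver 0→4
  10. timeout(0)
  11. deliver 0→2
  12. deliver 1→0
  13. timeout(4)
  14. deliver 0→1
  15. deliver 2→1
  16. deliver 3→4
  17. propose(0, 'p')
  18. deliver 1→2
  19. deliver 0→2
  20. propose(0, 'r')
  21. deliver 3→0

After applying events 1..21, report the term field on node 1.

2

step 1 timeout(3): 3={cand,t=1,log=-}
step 2 deliver 3→4: 4={foll,t=1,log=-}
step 3 deliver 4→3: —
step 4 deliver 3→1: 1={foll,t=1,log=-}
step 5 deliver 1→3: 3={lead,t=1,log=-}
step 6 propose(3,'x'): 3={lead,t=1,log=x}
step 7 deliver 3→0: 0={foll,t=1,log=-}
step 8 deliver 0→3: —
step 9 deliver 0→4: —
step 10 timeout(0): 0={cand,t=2,log=-}
step 11 deliver 0→2: 2={foll,t=2,log=-}
step 12 deliver 1→0: —
step 13 timeout(4): 4={cand,t=2,log=-}
step 14 deliver 0→1: 1={foll,t=2,log=-}
step 15 deliver 2→1: —
step 16 deliver 3→4: —
step 17 propose(0,'p'): —
step 18 deliver 1→2: —
step 19 deliver 0→2: —
step 20 propose(0,'r'): —
step 21 deliver 3→0: —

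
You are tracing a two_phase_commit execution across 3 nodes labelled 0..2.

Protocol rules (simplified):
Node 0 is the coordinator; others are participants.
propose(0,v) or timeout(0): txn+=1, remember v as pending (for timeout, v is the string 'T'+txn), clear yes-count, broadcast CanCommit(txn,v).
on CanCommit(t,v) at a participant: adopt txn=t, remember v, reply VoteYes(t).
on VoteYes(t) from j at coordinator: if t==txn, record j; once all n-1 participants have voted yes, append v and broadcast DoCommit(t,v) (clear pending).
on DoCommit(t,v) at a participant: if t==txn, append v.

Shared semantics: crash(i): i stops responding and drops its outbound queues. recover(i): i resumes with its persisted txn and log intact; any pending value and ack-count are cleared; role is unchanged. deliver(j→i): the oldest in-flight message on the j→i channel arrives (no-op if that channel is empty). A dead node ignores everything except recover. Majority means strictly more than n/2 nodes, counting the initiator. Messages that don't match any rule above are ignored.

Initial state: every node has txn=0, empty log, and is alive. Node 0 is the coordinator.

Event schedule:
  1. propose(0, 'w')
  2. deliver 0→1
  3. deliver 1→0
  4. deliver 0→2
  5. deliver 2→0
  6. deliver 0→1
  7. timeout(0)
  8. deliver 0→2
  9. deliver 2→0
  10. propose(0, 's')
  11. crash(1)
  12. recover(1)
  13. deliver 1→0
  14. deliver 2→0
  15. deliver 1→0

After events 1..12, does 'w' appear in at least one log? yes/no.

[1] propose(0,'w') → N0(coor t1 [-])
[2] deliver 0→1 → N1(part t1 [-])
[3] deliver 1→0 → ∅
[4] deliver 0→2 → N2(part t1 [-])
[5] deliver 2→0 → N0(coor t1 [w])
[6] deliver 0→1 → N1(part t1 [w])
[7] timeout(0) → N0(coor t2 [w])
[8] deliver 0→2 → N2(part t1 [w])
[9] deliver 2→0 → ∅
[10] propose(0,'s') → N0(coor t3 [w])
[11] crash(1) → N1(✗part t1 [w])
[12] recover(1) → N1(part t1 [w])

yes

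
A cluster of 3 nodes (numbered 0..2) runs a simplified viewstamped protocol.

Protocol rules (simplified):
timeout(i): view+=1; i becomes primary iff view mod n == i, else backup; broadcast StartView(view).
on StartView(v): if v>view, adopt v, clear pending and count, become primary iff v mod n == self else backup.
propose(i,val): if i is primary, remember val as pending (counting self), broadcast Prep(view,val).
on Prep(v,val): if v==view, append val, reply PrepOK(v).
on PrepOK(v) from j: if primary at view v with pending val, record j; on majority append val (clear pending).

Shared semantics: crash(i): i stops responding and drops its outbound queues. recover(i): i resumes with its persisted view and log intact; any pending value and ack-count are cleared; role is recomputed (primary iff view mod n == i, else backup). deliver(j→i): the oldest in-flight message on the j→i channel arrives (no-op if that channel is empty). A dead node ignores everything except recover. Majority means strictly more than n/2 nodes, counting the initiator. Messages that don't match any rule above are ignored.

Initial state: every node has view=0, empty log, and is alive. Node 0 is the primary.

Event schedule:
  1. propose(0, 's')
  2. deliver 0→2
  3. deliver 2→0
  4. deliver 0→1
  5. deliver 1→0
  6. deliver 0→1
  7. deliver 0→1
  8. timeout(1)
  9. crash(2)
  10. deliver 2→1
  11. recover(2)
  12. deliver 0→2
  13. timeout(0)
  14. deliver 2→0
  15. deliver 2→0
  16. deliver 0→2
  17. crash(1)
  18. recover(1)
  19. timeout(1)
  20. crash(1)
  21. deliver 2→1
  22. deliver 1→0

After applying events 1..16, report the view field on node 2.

1

step 1 propose(0,'s'): —
step 2 deliver 0→2: 2={back,v=0,log=s}
step 3 deliver 2→0: 0={prim,v=0,log=s}
step 4 deliver 0→1: 1={back,v=0,log=s}
step 5 deliver 1→0: —
step 6 deliver 0→1: —
step 7 deliver 0→1: —
step 8 timeout(1): 1={prim,v=1,log=s}
step 9 crash(2): 2={✗back,v=0,log=s}
step 10 deliver 2→1: —
step 11 recover(2): 2={back,v=0,log=s}
step 12 deliver 0→2: —
step 13 timeout(0): 0={back,v=1,log=s}
step 14 deliver 2→0: —
step 15 deliver 2→0: —
step 16 deliver 0→2: 2={back,v=1,log=s}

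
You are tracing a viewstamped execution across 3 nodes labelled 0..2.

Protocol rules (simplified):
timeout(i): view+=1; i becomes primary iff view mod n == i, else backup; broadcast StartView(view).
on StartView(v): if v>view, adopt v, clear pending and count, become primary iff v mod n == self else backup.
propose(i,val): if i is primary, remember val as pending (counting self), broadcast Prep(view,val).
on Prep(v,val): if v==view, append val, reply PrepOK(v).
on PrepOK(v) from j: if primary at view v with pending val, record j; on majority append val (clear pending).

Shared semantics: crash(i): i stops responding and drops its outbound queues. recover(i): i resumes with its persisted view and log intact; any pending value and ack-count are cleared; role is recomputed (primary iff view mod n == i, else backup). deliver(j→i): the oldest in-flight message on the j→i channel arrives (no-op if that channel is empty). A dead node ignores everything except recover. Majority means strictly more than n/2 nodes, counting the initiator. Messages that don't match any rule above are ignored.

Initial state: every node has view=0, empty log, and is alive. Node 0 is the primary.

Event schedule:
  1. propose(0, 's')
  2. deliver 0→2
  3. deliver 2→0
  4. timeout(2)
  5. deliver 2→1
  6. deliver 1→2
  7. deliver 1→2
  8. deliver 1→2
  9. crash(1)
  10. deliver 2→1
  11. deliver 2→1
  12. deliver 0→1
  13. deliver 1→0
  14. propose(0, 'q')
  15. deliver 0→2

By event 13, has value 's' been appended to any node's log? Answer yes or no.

after 1 — propose(0,'s'): ·
after 2 — deliver 0→2: n2:back/v0/[s]
after 3 — deliver 2→0: n0:prim/v0/[s]
after 4 — timeout(2): n2:back/v1/[s]
after 5 — deliver 2→1: n1:prim/v1/[-]
after 6 — deliver 1→2: ·
after 7 — deliver 1→2: ·
after 8 — deliver 1→2: ·
after 9 — crash(1): n1:✗prim/v1/[-]
after 10 — deliver 2→1: ·
after 11 — deliver 2→1: ·
after 12 — deliver 0→1: ·
after 13 — deliver 1→0: ·

yes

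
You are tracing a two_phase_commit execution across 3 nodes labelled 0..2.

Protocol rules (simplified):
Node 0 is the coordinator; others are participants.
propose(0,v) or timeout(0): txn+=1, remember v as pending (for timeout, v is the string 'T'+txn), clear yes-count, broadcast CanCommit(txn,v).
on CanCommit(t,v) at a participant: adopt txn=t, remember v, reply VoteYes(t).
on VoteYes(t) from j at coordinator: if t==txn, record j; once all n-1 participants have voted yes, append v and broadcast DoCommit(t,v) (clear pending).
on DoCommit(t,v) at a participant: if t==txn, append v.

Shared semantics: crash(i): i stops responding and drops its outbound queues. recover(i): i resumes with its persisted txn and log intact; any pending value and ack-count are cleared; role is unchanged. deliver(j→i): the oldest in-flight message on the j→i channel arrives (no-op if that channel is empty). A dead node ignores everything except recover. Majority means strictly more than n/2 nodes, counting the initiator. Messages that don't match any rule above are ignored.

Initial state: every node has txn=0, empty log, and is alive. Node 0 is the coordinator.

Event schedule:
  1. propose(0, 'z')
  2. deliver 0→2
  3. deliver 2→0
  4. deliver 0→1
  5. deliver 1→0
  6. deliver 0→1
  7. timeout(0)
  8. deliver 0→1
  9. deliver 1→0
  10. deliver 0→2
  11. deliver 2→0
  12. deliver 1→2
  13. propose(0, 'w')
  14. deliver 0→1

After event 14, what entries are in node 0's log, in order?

z

after 1 — propose(0,'z'): n0:coor/t1/[-]
after 2 — deliver 0→2: n2:part/t1/[-]
after 3 — deliver 2→0: ·
after 4 — deliver 0→1: n1:part/t1/[-]
after 5 — deliver 1→0: n0:coor/t1/[z]
after 6 — deliver 0→1: n1:part/t1/[z]
after 7 — timeout(0): n0:coor/t2/[z]
after 8 — deliver 0→1: n1:part/t2/[z]
after 9 — deliver 1→0: ·
after 10 — deliver 0→2: n2:part/t1/[z]
after 11 — deliver 2→0: ·
after 12 — deliver 1→2: ·
after 13 — propose(0,'w'): n0:coor/t3/[z]
after 14 — deliver 0→1: n1:part/t3/[z]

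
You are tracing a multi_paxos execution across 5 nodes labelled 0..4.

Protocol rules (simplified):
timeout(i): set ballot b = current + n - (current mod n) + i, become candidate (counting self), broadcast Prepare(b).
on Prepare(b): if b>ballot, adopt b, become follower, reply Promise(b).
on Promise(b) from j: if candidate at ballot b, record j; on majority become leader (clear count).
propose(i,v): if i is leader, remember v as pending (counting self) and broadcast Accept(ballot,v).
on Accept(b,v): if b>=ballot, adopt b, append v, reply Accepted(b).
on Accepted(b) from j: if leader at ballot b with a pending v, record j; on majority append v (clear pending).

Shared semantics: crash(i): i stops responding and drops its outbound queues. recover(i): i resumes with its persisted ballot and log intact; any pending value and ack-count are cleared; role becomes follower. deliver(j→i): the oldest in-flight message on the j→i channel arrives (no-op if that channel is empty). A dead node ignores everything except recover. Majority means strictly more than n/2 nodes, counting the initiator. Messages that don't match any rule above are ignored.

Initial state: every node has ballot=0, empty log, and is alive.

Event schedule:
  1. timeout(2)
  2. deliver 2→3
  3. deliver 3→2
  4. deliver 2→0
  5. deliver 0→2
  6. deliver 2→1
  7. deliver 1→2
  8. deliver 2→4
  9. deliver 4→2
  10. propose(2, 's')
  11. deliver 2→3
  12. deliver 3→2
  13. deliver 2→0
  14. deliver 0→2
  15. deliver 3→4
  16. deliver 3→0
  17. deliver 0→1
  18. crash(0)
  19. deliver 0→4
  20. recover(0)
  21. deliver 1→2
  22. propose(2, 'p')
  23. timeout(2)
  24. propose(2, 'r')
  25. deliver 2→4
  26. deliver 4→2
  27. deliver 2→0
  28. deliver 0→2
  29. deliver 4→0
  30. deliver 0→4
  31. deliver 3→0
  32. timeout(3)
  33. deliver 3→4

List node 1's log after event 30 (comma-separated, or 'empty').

empty

e1 timeout(2): 2[cand,b=7,-]
e2 deliver 2→3: 3[foll,b=7,-]
e3 deliver 3→2: ·
e4 deliver 2→0: 0[foll,b=7,-]
e5 deliver 0→2: 2[lead,b=7,-]
e6 deliver 2→1: 1[foll,b=7,-]
e7 deliver 1→2: ·
e8 deliver 2→4: 4[foll,b=7,-]
e9 deliver 4→2: ·
e10 propose(2,'s'): ·
e11 deliver 2→3: 3[foll,b=7,s]
e12 deliver 3→2: ·
e13 deliver 2→0: 0[foll,b=7,s]
e14 deliver 0→2: 2[lead,b=7,s]
e15 deliver 3→4: ·
e16 deliver 3→0: ·
e17 deliver 0→1: ·
e18 crash(0): 0[✗foll,b=7,s]
e19 deliver 0→4: ·
e20 recover(0): 0[foll,b=7,s]
e21 deliver 1→2: ·
e22 propose(2,'p'): ·
e23 timeout(2): 2[cand,b=12,s]
e24 propose(2,'r'): ·
e25 deliver 2→4: 4[foll,b=7,s]
e26 deliver 4→2: ·
e27 deliver 2→0: 0[foll,b=7,s,p]
e28 deliver 0→2: ·
e29 deliver 4→0: ·
e30 deliver 0→4: ·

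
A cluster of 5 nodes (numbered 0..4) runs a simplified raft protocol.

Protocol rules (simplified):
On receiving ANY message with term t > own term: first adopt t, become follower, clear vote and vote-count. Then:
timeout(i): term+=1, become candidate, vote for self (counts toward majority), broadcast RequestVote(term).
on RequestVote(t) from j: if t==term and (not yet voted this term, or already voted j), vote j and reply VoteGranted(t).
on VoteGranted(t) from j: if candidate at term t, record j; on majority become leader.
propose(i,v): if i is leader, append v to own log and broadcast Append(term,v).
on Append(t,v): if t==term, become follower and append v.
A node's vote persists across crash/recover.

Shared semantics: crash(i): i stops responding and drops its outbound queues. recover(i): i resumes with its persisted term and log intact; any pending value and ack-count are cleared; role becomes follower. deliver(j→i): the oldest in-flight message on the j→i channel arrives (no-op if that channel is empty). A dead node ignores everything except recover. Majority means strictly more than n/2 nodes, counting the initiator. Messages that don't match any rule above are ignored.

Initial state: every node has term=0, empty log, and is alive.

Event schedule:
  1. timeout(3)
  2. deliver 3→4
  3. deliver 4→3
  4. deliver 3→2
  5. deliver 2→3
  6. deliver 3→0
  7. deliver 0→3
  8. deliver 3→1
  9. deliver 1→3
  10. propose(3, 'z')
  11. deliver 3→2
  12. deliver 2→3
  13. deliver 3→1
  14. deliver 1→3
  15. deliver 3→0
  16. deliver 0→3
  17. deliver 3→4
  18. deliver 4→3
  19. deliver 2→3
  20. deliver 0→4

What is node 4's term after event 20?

1

1. timeout(3):  <3:cand t1 ->
2. deliver 3→4:  <4:foll t1 ->
3. deliver 4→3:  nop
4. deliver 3→2:  <2:foll t1 ->
5. deliver 2→3:  <3:lead t1 ->
6. deliver 3→0:  <0:foll t1 ->
7. deliver 0→3:  nop
8. deliver 3→1:  <1:foll t1 ->
9. deliver 1→3:  nop
10. propose(3,'z'):  <3:lead t1 z>
11. deliver 3→2:  <2:foll t1 z>
12. deliver 2→3:  nop
13. deliver 3→1:  <1:foll t1 z>
14. deliver 1→3:  nop
15. deliver 3→0:  <0:foll t1 z>
16. deliver 0→3:  nop
17. deliver 3→4:  <4:foll t1 z>
18. deliver 4→3:  nop
19. deliver 2→3:  nop
20. deliver 0→4:  nop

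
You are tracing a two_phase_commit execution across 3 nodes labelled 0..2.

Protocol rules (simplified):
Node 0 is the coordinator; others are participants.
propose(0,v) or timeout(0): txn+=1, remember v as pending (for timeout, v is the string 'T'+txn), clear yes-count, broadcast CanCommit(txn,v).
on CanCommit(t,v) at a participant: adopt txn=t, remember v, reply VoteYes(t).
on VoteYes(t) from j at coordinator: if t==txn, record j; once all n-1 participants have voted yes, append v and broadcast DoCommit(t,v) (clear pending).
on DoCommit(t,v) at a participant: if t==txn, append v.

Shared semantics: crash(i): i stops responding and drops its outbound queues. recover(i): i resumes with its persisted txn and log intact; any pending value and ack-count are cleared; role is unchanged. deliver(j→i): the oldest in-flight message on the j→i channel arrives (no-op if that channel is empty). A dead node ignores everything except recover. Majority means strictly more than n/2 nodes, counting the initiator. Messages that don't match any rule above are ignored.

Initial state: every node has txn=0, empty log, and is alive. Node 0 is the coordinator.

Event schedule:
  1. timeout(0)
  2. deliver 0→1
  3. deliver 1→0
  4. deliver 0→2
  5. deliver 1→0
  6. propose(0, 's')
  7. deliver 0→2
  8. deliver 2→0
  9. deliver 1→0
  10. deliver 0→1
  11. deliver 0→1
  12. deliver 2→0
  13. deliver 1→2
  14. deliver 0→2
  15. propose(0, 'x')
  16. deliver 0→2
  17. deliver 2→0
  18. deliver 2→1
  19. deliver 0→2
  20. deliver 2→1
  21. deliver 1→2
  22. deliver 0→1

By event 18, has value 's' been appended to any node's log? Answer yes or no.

no

e1 timeout(0): 0[coor,t=1,-]
e2 deliver 0→1: 1[part,t=1,-]
e3 deliver 1→0: ·
e4 deliver 0→2: 2[part,t=1,-]
e5 deliver 1→0: ·
e6 propose(0,'s'): 0[coor,t=2,-]
e7 deliver 0→2: 2[part,t=2,-]
e8 deliver 2→0: ·
e9 deliver 1→0: ·
e10 deliver 0→1: 1[part,t=2,-]
e11 deliver 0→1: ·
e12 deliver 2→0: ·
e13 deliver 1→2: ·
e14 deliver 0→2: ·
e15 propose(0,'x'): 0[coor,t=3,-]
e16 deliver 0→2: 2[part,t=3,-]
e17 deliver 2→0: ·
e18 deliver 2→1: ·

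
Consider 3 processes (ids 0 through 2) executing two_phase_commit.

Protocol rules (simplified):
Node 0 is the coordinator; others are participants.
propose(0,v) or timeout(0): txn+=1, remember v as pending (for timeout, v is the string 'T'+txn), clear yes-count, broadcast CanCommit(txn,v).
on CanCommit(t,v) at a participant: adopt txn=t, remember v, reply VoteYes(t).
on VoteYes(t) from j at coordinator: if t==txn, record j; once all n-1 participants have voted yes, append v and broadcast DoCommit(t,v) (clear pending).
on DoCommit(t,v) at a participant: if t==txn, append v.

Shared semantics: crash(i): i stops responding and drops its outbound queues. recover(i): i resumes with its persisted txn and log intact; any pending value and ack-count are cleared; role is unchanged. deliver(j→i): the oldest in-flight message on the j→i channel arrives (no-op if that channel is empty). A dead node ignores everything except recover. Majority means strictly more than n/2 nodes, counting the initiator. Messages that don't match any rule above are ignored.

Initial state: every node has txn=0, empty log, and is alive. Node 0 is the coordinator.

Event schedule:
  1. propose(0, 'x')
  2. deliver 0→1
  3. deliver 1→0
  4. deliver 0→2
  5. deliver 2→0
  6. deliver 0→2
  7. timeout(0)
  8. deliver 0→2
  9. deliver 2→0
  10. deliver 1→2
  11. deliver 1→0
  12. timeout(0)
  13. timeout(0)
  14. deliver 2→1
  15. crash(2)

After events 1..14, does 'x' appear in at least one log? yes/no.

[1] propose(0,'x') → N0(coor t1 [-])
[2] deliver 0→1 → N1(part t1 [-])
[3] deliver 1→0 → ∅
[4] deliver 0→2 → N2(part t1 [-])
[5] deliver 2→0 → N0(coor t1 [x])
[6] deliver 0→2 → N2(part t1 [x])
[7] timeout(0) → N0(coor t2 [x])
[8] deliver 0→2 → N2(part t2 [x])
[9] deliver 2→0 → ∅
[10] deliver 1→2 → ∅
[11] deliver 1→0 → ∅
[12] timeout(0) → N0(coor t3 [x])
[13] timeout(0) → N0(coor t4 [x])
[14] deliver 2→1 → ∅

yes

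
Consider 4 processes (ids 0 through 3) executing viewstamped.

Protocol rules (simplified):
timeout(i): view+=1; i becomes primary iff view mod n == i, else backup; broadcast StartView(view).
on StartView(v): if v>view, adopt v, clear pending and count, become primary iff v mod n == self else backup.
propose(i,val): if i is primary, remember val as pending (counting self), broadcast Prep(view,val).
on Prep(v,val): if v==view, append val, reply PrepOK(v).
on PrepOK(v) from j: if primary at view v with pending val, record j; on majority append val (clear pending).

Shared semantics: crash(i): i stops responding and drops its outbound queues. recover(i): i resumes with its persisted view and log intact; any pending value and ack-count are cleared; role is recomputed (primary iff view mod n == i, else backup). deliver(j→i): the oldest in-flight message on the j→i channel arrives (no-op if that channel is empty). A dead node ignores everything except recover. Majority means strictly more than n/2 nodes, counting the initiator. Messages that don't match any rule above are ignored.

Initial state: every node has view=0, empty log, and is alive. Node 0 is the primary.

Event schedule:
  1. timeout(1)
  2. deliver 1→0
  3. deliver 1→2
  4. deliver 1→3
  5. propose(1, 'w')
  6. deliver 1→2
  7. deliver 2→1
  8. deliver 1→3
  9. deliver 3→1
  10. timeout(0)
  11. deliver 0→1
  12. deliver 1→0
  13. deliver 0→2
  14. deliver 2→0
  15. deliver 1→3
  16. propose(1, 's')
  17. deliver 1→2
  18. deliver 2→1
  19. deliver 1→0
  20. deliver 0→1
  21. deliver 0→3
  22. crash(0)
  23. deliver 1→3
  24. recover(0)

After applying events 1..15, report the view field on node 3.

1

after 1 — timeout(1): n1:prim/v1/[-]
after 2 — deliver 1→0: n0:back/v1/[-]
after 3 — deliver 1→2: n2:back/v1/[-]
after 4 — deliver 1→3: n3:back/v1/[-]
after 5 — propose(1,'w'): ·
after 6 — deliver 1→2: n2:back/v1/[w]
after 7 — deliver 2→1: ·
after 8 — deliver 1→3: n3:back/v1/[w]
after 9 — deliver 3→1: n1:prim/v1/[w]
after 10 — timeout(0): n0:back/v2/[-]
after 11 — deliver 0→1: n1:back/v2/[w]
after 12 — deliver 1→0: ·
after 13 — deliver 0→2: n2:prim/v2/[w]
after 14 — deliver 2→0: ·
after 15 — deliver 1→3: ·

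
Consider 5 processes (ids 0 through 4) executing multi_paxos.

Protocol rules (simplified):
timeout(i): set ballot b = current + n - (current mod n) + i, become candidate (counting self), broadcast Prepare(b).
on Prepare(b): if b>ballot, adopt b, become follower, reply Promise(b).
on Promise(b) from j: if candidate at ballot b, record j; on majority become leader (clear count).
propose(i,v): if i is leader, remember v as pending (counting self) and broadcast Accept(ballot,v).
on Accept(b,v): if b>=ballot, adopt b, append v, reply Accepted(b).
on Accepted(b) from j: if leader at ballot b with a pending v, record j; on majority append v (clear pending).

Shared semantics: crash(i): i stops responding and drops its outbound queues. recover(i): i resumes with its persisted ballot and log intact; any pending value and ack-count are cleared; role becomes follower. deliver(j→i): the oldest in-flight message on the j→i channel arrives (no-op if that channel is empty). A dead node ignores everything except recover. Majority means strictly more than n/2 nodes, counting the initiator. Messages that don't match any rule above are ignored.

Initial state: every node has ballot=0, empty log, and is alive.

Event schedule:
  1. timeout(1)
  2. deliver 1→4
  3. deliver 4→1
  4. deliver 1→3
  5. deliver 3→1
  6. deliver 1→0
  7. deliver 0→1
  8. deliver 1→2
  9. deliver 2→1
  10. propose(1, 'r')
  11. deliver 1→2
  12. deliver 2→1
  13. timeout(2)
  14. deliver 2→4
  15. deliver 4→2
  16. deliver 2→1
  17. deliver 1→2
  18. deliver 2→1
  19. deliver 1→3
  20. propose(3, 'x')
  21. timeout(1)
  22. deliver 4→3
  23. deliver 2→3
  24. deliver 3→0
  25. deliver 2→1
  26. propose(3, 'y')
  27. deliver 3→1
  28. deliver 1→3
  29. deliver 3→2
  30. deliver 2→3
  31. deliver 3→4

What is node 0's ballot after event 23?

6

e1 timeout(1): 1[cand,b=6,-]
e2 deliver 1→4: 4[foll,b=6,-]
e3 deliver 4→1: ·
e4 deliver 1→3: 3[foll,b=6,-]
e5 deliver 3→1: 1[lead,b=6,-]
e6 deliver 1→0: 0[foll,b=6,-]
e7 deliver 0→1: ·
e8 deliver 1→2: 2[foll,b=6,-]
e9 deliver 2→1: ·
e10 propose(1,'r'): ·
e11 deliver 1→2: 2[foll,b=6,r]
e12 deliver 2→1: ·
e13 timeout(2): 2[cand,b=12,r]
e14 deliver 2→4: 4[foll,b=12,-]
e15 deliver 4→2: ·
e16 deliver 2→1: 1[foll,b=12,-]
e17 deliver 1→2: 2[lead,b=12,r]
e18 deliver 2→1: ·
e19 deliver 1→3: 3[foll,b=6,r]
e20 propose(3,'x'): ·
e21 timeout(1): 1[cand,b=16,-]
e22 deliver 4→3: ·
e23 deliver 2→3: 3[foll,b=12,r]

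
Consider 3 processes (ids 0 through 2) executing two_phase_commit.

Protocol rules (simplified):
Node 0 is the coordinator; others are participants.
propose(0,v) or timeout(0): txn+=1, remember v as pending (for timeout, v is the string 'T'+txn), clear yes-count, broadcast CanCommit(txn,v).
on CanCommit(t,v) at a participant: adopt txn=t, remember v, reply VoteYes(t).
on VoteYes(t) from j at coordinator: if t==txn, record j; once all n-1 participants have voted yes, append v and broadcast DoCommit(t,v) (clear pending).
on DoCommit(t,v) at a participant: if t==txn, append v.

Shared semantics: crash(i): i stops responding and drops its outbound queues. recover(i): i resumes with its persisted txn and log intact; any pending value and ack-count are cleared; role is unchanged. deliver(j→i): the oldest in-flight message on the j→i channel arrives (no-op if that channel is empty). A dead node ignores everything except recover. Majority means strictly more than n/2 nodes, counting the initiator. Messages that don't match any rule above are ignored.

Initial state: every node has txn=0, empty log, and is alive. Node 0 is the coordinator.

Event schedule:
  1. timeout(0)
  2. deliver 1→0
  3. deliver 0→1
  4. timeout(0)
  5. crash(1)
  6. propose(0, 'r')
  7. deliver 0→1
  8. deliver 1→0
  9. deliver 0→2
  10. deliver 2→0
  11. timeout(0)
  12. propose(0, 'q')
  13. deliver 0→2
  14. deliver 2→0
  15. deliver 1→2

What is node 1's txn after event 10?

1. timeout(0):  <0:coor t1 ->
2. deliver 1→0:  nop
3. deliver 0→1:  <1:part t1 ->
4. timeout(0):  <0:coor t2 ->
5. crash(1):  <1:✗part t1 ->
6. propose(0,'r'):  <0:coor t3 ->
7. deliver 0→1:  nop
8. deliver 1→0:  nop
9. deliver 0→2:  <2:part t1 ->
10. deliver 2→0:  nop

1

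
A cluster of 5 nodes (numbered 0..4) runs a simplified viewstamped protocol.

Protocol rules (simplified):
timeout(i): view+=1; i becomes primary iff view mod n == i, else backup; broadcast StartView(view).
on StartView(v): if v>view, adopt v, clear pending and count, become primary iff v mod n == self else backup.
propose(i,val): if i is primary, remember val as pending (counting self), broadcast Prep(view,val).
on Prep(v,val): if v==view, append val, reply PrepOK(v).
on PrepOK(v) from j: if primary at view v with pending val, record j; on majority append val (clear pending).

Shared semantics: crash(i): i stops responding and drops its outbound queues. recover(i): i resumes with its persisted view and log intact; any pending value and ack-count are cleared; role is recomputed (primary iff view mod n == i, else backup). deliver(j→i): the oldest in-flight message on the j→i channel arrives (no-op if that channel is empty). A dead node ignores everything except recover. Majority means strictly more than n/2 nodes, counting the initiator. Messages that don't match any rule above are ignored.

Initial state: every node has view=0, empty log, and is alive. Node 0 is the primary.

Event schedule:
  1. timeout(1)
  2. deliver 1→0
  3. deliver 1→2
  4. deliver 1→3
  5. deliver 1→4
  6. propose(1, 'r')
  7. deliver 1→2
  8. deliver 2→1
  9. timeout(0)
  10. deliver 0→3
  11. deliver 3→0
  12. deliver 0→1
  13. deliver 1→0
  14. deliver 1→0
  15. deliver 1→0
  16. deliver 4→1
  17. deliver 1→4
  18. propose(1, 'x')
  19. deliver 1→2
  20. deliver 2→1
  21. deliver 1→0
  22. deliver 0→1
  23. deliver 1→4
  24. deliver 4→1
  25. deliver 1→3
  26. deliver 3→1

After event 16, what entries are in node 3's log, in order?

[1] timeout(1) → N1(prim v1 [-])
[2] deliver 1→0 → N0(back v1 [-])
[3] deliver 1→2 → N2(back v1 [-])
[4] deliver 1→3 → N3(back v1 [-])
[5] deliver 1→4 → N4(back v1 [-])
[6] propose(1,'r') → ∅
[7] deliver 1→2 → N2(back v1 [r])
[8] deliver 2→1 → ∅
[9] timeout(0) → N0(back v2 [-])
[10] deliver 0→3 → N3(back v2 [-])
[11] deliver 3→0 → ∅
[12] deliver 0→1 → N1(back v2 [-])
[13] deliver 1→0 → ∅
[14] deliver 1→0 → ∅
[15] deliver 1→0 → ∅
[16] deliver 4→1 → ∅

empty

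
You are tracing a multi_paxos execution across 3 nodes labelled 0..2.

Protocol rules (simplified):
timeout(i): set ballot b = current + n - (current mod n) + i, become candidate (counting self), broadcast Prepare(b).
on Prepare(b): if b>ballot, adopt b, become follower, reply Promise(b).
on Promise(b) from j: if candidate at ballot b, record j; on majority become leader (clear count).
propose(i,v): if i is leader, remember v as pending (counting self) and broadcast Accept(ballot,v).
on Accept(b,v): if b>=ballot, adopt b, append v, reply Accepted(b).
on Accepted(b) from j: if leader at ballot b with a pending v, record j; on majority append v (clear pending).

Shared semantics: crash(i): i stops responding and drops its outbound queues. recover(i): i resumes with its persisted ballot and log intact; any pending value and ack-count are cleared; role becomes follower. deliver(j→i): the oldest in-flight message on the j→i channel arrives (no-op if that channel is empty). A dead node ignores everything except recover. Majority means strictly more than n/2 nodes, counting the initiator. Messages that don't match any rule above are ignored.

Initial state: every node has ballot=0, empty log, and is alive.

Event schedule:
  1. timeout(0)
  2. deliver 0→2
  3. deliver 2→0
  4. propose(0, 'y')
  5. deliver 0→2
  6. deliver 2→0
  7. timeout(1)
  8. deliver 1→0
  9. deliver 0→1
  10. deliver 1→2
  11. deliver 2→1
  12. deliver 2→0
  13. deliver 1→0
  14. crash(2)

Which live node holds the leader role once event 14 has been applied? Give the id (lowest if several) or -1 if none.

1

step 1 timeout(0): 0={cand,b=3,log=-}
step 2 deliver 0→2: 2={foll,b=3,log=-}
step 3 deliver 2→0: 0={lead,b=3,log=-}
step 4 propose(0,'y'): —
step 5 deliver 0→2: 2={foll,b=3,log=y}
step 6 deliver 2→0: 0={lead,b=3,log=y}
step 7 timeout(1): 1={cand,b=4,log=-}
step 8 deliver 1→0: 0={foll,b=4,log=y}
step 9 deliver 0→1: —
step 10 deliver 1→2: 2={foll,b=4,log=y}
step 11 deliver 2→1: 1={lead,b=4,log=-}
step 12 deliver 2→0: —
step 13 deliver 1→0: —
step 14 crash(2): 2={✗foll,b=4,log=y}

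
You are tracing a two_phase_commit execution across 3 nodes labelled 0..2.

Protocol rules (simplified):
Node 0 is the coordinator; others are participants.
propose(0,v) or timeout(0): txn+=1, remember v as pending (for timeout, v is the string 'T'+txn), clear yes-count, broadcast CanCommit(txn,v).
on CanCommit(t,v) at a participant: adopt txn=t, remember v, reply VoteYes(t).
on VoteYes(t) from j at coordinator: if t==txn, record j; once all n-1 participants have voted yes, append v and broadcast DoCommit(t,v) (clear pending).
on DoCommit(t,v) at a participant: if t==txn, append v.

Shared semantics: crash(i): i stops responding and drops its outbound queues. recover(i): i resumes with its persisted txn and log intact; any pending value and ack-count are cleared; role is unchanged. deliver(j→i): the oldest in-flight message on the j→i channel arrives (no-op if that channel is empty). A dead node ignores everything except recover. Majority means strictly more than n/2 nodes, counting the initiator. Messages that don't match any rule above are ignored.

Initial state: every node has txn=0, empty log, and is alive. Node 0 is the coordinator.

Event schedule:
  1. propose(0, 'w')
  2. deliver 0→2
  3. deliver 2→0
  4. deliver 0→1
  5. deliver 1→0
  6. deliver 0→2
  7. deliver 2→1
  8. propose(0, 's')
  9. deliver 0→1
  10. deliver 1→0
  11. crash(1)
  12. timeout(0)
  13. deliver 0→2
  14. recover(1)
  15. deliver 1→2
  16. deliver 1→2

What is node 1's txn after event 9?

1

step 1 propose(0,'w'): 0={coor,t=1,log=-}
step 2 deliver 0→2: 2={part,t=1,log=-}
step 3 deliver 2→0: —
step 4 deliver 0→1: 1={part,t=1,log=-}
step 5 deliver 1→0: 0={coor,t=1,log=w}
step 6 deliver 0→2: 2={part,t=1,log=w}
step 7 deliver 2→1: —
step 8 propose(0,'s'): 0={coor,t=2,log=w}
step 9 deliver 0→1: 1={part,t=1,log=w}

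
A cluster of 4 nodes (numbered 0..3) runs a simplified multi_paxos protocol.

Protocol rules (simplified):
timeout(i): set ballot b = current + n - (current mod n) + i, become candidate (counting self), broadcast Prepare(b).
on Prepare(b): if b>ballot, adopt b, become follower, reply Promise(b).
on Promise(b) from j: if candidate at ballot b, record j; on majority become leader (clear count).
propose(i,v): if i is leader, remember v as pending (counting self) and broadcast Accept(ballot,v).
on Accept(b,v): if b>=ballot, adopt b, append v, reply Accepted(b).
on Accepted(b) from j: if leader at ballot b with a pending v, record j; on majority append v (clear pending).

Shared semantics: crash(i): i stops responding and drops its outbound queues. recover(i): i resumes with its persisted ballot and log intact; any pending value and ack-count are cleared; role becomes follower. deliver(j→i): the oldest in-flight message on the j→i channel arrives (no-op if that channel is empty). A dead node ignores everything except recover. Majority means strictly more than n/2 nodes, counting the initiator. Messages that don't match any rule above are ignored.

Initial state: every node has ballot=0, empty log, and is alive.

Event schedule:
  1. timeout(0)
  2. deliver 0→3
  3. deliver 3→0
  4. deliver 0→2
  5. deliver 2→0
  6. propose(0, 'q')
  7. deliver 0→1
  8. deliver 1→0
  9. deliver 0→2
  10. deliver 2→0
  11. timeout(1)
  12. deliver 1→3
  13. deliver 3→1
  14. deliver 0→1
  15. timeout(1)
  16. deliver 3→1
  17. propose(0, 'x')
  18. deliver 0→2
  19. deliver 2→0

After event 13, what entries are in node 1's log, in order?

empty

after 1 — timeout(0): n0:cand/b4/[-]
after 2 — deliver 0→3: n3:foll/b4/[-]
after 3 — deliver 3→0: ·
after 4 — deliver 0→2: n2:foll/b4/[-]
after 5 — deliver 2→0: n0:lead/b4/[-]
after 6 — propose(0,'q'): ·
after 7 — deliver 0→1: n1:foll/b4/[-]
after 8 — deliver 1→0: ·
after 9 — deliver 0→2: n2:foll/b4/[q]
after 10 — deliver 2→0: ·
after 11 — timeout(1): n1:cand/b9/[-]
after 12 — deliver 1→3: n3:foll/b9/[-]
after 13 — deliver 3→1: ·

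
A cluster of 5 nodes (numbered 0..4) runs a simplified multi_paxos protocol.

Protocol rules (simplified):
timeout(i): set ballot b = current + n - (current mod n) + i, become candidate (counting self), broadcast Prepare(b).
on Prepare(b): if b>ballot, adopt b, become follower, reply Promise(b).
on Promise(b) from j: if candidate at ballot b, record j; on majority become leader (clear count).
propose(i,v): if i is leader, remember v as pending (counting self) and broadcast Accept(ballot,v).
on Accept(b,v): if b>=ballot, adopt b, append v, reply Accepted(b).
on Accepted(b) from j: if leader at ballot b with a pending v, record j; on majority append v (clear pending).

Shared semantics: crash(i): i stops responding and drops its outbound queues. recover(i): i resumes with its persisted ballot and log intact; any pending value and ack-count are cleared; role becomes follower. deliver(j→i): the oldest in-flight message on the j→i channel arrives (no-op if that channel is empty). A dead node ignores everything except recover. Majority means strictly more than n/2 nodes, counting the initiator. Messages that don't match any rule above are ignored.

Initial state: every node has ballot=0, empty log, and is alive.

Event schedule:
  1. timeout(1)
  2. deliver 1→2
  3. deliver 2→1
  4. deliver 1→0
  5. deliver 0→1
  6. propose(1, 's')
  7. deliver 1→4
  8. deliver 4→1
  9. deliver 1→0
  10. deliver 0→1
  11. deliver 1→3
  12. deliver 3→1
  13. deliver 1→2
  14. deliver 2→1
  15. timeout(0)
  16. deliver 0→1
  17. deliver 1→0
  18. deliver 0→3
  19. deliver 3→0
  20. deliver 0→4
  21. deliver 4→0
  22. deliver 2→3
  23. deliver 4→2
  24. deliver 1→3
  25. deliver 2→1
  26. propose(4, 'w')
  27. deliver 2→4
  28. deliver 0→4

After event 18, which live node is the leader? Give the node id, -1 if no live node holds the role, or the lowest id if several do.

-1

1. timeout(1):  <1:cand b6 ->
2. deliver 1→2:  <2:foll b6 ->
3. deliver 2→1:  nop
4. deliver 1→0:  <0:foll b6 ->
5. deliver 0→1:  <1:lead b6 ->
6. propose(1,'s'):  nop
7. deliver 1→4:  <4:foll b6 ->
8. deliver 4→1:  nop
9. deliver 1→0:  <0:foll b6 s>
10. deliver 0→1:  nop
11. deliver 1→3:  <3:foll b6 ->
12. deliver 3→1:  nop
13. deliver 1→2:  <2:foll b6 s>
14. deliver 2→1:  <1:lead b6 s>
15. timeout(0):  <0:cand b10 s>
16. deliver 0→1:  <1:foll b10 s>
17. deliver 1→0:  nop
18. deliver 0→3:  <3:foll b10 ->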